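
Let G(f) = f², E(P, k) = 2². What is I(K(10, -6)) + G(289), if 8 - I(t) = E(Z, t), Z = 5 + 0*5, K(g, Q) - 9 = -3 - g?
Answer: 83525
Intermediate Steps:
K(g, Q) = 6 - g (K(g, Q) = 9 + (-3 - g) = 6 - g)
Z = 5 (Z = 5 + 0 = 5)
E(P, k) = 4
I(t) = 4 (I(t) = 8 - 1*4 = 8 - 4 = 4)
I(K(10, -6)) + G(289) = 4 + 289² = 4 + 83521 = 83525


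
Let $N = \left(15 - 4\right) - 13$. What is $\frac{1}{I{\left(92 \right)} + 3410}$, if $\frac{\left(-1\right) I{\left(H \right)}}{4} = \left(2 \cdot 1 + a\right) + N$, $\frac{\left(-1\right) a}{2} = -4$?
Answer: $\frac{1}{3378} \approx 0.00029603$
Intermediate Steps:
$a = 8$ ($a = \left(-2\right) \left(-4\right) = 8$)
$N = -2$ ($N = 11 - 13 = -2$)
$I{\left(H \right)} = -32$ ($I{\left(H \right)} = - 4 \left(\left(2 \cdot 1 + 8\right) - 2\right) = - 4 \left(\left(2 + 8\right) - 2\right) = - 4 \left(10 - 2\right) = \left(-4\right) 8 = -32$)
$\frac{1}{I{\left(92 \right)} + 3410} = \frac{1}{-32 + 3410} = \frac{1}{3378}$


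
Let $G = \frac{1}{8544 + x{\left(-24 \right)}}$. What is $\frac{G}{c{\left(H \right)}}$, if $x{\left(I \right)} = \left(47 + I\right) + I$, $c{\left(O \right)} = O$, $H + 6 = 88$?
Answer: $\frac{1}{700526} \approx 1.4275 \cdot 10^{-6}$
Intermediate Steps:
$H = 82$ ($H = -6 + 88 = 82$)
$x{\left(I \right)} = 47 + 2 I$
$G = \frac{1}{8543}$ ($G = \frac{1}{8544 + \left(47 + 2 \left(-24\right)\right)} = \frac{1}{8544 + \left(47 - 48\right)} = \frac{1}{8544 - 1} = \frac{1}{8543} \approx 0.00011705$)
$\frac{G}{c{\left(H \right)}} = \frac{1}{8543 \cdot 82} = \frac{1}{8543} \cdot \frac{1}{82} = \frac{1}{700526}$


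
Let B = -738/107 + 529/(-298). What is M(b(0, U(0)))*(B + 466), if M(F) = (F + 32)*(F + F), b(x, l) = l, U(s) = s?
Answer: 0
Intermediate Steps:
M(F) = 2*F*(32 + F) (M(F) = (32 + F)*(2*F) = 2*F*(32 + F))
B = -276527/31886 (B = -738*1/107 + 529*(-1/298) = -738/107 - 529/298 = -276527/31886 ≈ -8.6724)
M(b(0, U(0)))*(B + 466) = (2*0*(32 + 0))*(-276527/31886 + 466) = (2*0*32)*(14582349/31886) = 0*(14582349/31886) = 0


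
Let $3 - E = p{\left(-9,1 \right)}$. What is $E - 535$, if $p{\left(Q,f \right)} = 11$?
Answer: $-543$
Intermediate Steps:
$E = -8$ ($E = 3 - 11 = -8$)
$E - 535 = -8 - 535 = -543$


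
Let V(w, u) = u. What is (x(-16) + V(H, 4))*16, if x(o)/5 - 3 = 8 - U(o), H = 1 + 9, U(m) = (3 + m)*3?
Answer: 4064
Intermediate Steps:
U(m) = 9 + 3*m
H = 10
x(o) = 10 - 15*o (x(o) = 15 + 5*(8 - (9 + 3*o)) = 15 + 5*(8 + (-9 - 3*o)) = 15 + 5*(-1 - 3*o) = 15 + (-5 - 15*o) = 10 - 15*o)
(x(-16) + V(H, 4))*16 = ((10 - 15*(-16)) + 4)*16 = ((10 + 240) + 4)*16 = (250 + 4)*16 = 254*16 = 4064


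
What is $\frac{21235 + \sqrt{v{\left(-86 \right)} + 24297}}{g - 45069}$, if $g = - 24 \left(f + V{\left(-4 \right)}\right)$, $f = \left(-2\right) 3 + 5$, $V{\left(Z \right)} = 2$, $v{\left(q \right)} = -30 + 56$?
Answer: $- \frac{21235}{45093} - \frac{\sqrt{24323}}{45093} \approx -0.47437$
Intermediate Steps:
$v{\left(q \right)} = 26$
$f = -1$ ($f = -6 + 5 = -1$)
$g = -24$ ($g = - 24 \left(-1 + 2\right) = \left(-24\right) 1 = -24$)
$\frac{21235 + \sqrt{v{\left(-86 \right)} + 24297}}{g - 45069} = \frac{21235 + \sqrt{26 + 24297}}{-24 - 45069} = \frac{21235 + \sqrt{24323}}{-45093} = \left(21235 + \sqrt{24323}\right) \left(- \frac{1}{45093}\right) = - \frac{21235}{45093} - \frac{\sqrt{24323}}{45093}$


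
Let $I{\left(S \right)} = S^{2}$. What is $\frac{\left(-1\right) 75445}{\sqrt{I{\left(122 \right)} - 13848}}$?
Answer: $- \frac{75445 \sqrt{259}}{518} \approx -2344.0$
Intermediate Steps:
$\frac{\left(-1\right) 75445}{\sqrt{I{\left(122 \right)} - 13848}} = \frac{\left(-1\right) 75445}{\sqrt{122^{2} - 13848}} = - \frac{75445}{\sqrt{14884 - 13848}} = - \frac{75445}{\sqrt{1036}} = - \frac{75445}{2 \sqrt{259}} = - 75445 \frac{\sqrt{259}}{518} = - \frac{75445 \sqrt{259}}{518}$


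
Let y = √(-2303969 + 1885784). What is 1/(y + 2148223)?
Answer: 2148223/4614862475914 - 3*I*√46465/4614862475914 ≈ 4.655e-7 - 1.4013e-10*I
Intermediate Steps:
y = 3*I*√46465 (y = √(-418185) = 3*I*√46465 ≈ 646.67*I)
1/(y + 2148223) = 1/(3*I*√46465 + 2148223) = 1/(2148223 + 3*I*√46465)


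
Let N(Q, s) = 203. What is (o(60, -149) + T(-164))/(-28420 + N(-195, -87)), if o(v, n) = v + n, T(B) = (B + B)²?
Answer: -107495/28217 ≈ -3.8096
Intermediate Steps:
T(B) = 4*B² (T(B) = (2*B)² = 4*B²)
o(v, n) = n + v
(o(60, -149) + T(-164))/(-28420 + N(-195, -87)) = ((-149 + 60) + 4*(-164)²)/(-28420 + 203) = (-89 + 4*26896)/(-28217) = (-89 + 107584)*(-1/28217) = 107495*(-1/28217) = -107495/28217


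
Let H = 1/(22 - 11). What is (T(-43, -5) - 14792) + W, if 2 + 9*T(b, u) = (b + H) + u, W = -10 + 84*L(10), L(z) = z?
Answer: -153643/11 ≈ -13968.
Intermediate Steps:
H = 1/11 ≈ 0.090909
W = 830 (W = -10 + 84*10 = -10 + 840 = 830)
T(b, u) = -7/33 + b/9 + u/9 (T(b, u) = -2/9 + ((b + 1/11) + u)/9 = -2/9 + ((1/11 + b) + u)/9 = -2/9 + (1/11 + b + u)/9 = -2/9 + (1/99 + b/9 + u/9) = -7/33 + b/9 + u/9)
(T(-43, -5) - 14792) + W = ((-7/33 + (⅑)*(-43) + (⅑)*(-5)) - 14792) + 830 = ((-7/33 - 43/9 - 5/9) - 14792) + 830 = (-61/11 - 14792) + 830 = -162773/11 + 830 = -153643/11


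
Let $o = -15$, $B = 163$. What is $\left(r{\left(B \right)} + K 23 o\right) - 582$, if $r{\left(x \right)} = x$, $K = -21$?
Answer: $6826$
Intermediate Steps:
$\left(r{\left(B \right)} + K 23 o\right) - 582 = \left(163 + \left(-21\right) 23 \left(-15\right)\right) - 582 = \left(163 - -7245\right) - 582 = \left(163 + 7245\right) - 582 = 7408 - 582 = 6826$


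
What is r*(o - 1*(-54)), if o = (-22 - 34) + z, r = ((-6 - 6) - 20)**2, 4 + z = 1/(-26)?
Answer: -80384/13 ≈ -6183.4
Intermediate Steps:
z = -105/26 (z = -4 + 1/(-26) = -4 - 1/26 = -105/26 ≈ -4.0385)
r = 1024 (r = (-12 - 20)**2 = (-32)**2 = 1024)
o = -1561/26 (o = (-22 - 34) - 105/26 = -56 - 105/26 = -1561/26 ≈ -60.038)
r*(o - 1*(-54)) = 1024*(-1561/26 - 1*(-54)) = 1024*(-1561/26 + 54) = 1024*(-157/26) = -80384/13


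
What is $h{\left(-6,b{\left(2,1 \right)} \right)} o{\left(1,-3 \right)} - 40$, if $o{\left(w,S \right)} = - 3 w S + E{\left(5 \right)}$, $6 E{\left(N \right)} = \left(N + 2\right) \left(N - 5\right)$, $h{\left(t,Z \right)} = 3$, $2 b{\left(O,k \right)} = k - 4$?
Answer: $-13$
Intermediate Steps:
$b{\left(O,k \right)} = -2 + \frac{k}{2}$ ($b{\left(O,k \right)} = \frac{k - 4}{2} = \frac{-4 + k}{2} = -2 + \frac{k}{2}$)
$E{\left(N \right)} = \frac{\left(-5 + N\right) \left(2 + N\right)}{6}$ ($E{\left(N \right)} = \frac{\left(N + 2\right) \left(N - 5\right)}{6} = \frac{\left(2 + N\right) \left(-5 + N\right)}{6} = \frac{\left(-5 + N\right) \left(2 + N\right)}{6}$)
$o{\left(w,S \right)} = - 3 S w$ ($o{\left(w,S \right)} = - 3 w S - \left(\frac{25}{6} - \frac{25}{6}\right) = - 3 S w - 0 = - 3 S w + 0 = - 3 S w$)
$h{\left(-6,b{\left(2,1 \right)} \right)} o{\left(1,-3 \right)} - 40 = 3 \left(\left(-3\right) \left(-3\right) 1\right) - 40 = 3 \cdot 9 - 40 = 27 - 40 = -13$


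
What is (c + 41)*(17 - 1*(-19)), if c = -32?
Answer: 324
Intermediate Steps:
(c + 41)*(17 - 1*(-19)) = (-32 + 41)*(17 - 1*(-19)) = 9*(17 + 19) = 9*36 = 324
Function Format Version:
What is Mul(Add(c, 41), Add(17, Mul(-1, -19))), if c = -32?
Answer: 324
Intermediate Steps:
Mul(Add(c, 41), Add(17, Mul(-1, -19))) = Mul(Add(-32, 41), Add(17, Mul(-1, -19))) = Mul(9, Add(17, 19)) = Mul(9, 36) = 324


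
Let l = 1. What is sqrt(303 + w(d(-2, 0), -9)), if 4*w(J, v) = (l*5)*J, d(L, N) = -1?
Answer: sqrt(1207)/2 ≈ 17.371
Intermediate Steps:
w(J, v) = 5*J/4 (w(J, v) = ((1*5)*J)/4 = (5*J)/4 = 5*J/4)
sqrt(303 + w(d(-2, 0), -9)) = sqrt(303 + (5/4)*(-1)) = sqrt(303 - 5/4) = sqrt(1207/4) = sqrt(1207)/2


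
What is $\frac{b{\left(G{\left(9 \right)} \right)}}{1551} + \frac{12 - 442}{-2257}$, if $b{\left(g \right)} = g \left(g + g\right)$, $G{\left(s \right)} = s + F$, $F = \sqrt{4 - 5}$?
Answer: $\frac{1028050}{3500607} + \frac{12 i}{517} \approx 0.29368 + 0.023211 i$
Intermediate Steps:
$F = i$ ($F = \sqrt{-1} = i \approx 1.0 i$)
$G{\left(s \right)} = i + s$ ($G{\left(s \right)} = s + i = i + s$)
$b{\left(g \right)} = 2 g^{2}$ ($b{\left(g \right)} = g 2 g = 2 g^{2}$)
$\frac{b{\left(G{\left(9 \right)} \right)}}{1551} + \frac{12 - 442}{-2257} = \frac{2 \left(i + 9\right)^{2}}{1551} + \frac{12 - 442}{-2257} = 2 \left(9 + i\right)^{2} \cdot \frac{1}{1551} + \left(12 - 442\right) \left(- \frac{1}{2257}\right) = \frac{2 \left(9 + i\right)^{2}}{1551} - - \frac{430}{2257} = \frac{2 \left(9 + i\right)^{2}}{1551} + \frac{430}{2257} = \frac{430}{2257} + \frac{2 \left(9 + i\right)^{2}}{1551}$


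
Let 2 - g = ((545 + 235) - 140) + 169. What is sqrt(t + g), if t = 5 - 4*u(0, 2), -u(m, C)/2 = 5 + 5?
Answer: 19*I*sqrt(2) ≈ 26.87*I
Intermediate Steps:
g = -807 (g = 2 - (((545 + 235) - 140) + 169) = 2 - ((780 - 140) + 169) = 2 - (640 + 169) = 2 - 1*809 = 2 - 809 = -807)
u(m, C) = -20 (u(m, C) = -2*(5 + 5) = -2*10 = -20)
t = 85 (t = 5 - 4*(-20) = 5 + 80 = 85)
sqrt(t + g) = sqrt(85 - 807) = sqrt(-722) = 19*I*sqrt(2)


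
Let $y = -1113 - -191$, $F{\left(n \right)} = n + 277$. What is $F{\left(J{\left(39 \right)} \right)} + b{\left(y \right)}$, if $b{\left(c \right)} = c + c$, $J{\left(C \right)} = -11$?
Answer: $-1578$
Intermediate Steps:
$F{\left(n \right)} = 277 + n$
$y = -922$ ($y = -1113 + 191 = -922$)
$b{\left(c \right)} = 2 c$
$F{\left(J{\left(39 \right)} \right)} + b{\left(y \right)} = \left(277 - 11\right) + 2 \left(-922\right) = 266 - 1844 = -1578$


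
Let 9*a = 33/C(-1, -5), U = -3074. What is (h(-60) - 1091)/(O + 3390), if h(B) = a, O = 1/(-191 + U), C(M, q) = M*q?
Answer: -10679162/33205047 ≈ -0.32161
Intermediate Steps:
O = -1/3265 (O = 1/(-191 - 3074) = 1/(-3265) = -1/3265 ≈ -0.00030628)
a = 11/15 (a = (33/((-1*(-5))))/9 = (33/5)/9 = (33*(⅕))/9 = (⅑)*(33/5) = 11/15 ≈ 0.73333)
h(B) = 11/15
(h(-60) - 1091)/(O + 3390) = (11/15 - 1091)/(-1/3265 + 3390) = -16354/(15*11068349/3265) = -16354/15*3265/11068349 = -10679162/33205047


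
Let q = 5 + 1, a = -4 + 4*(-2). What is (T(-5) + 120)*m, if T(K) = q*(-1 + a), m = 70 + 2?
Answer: 3024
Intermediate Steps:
a = -12 (a = -4 - 8 = -12)
m = 72
q = 6
T(K) = -78 (T(K) = 6*(-1 - 12) = 6*(-13) = -78)
(T(-5) + 120)*m = (-78 + 120)*72 = 42*72 = 3024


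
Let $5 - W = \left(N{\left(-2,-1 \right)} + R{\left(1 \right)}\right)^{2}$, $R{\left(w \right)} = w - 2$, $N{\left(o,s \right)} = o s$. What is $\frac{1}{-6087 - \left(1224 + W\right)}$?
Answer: $- \frac{1}{7315} \approx -0.00013671$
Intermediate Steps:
$R{\left(w \right)} = -2 + w$ ($R{\left(w \right)} = w - 2 = -2 + w$)
$W = 4$ ($W = 5 - \left(\left(-2\right) \left(-1\right) + \left(-2 + 1\right)\right)^{2} = 5 - \left(2 - 1\right)^{2} = 5 - 1^{2} = 5 - 1 = 4$)
$\frac{1}{-6087 - \left(1224 + W\right)} = \frac{1}{-6087 - 1228} = \frac{1}{-7315} = - \frac{1}{7315}$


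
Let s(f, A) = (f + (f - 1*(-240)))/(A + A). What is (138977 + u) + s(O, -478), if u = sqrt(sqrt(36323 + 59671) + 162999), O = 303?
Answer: 66430583/478 + sqrt(162999 + 3*sqrt(10666)) ≈ 1.3938e+5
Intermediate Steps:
s(f, A) = (240 + 2*f)/(2*A) (s(f, A) = (f + (f + 240))/((2*A)) = (f + (240 + f))*(1/(2*A)) = (240 + 2*f)*(1/(2*A)) = (240 + 2*f)/(2*A))
u = sqrt(162999 + 3*sqrt(10666)) (u = sqrt(sqrt(95994) + 162999) = sqrt(3*sqrt(10666) + 162999) = sqrt(162999 + 3*sqrt(10666)) ≈ 404.11)
(138977 + u) + s(O, -478) = (138977 + sqrt(162999 + 3*sqrt(10666))) + (120 + 303)/(-478) = (138977 + sqrt(162999 + 3*sqrt(10666))) - 1/478*423 = (138977 + sqrt(162999 + 3*sqrt(10666))) - 423/478 = 66430583/478 + sqrt(162999 + 3*sqrt(10666))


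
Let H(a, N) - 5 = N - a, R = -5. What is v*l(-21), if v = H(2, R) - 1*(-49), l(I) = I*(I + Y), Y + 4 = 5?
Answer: 19740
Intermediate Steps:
Y = 1 (Y = -4 + 5 = 1)
H(a, N) = 5 + N - a (H(a, N) = 5 + (N - a) = 5 + N - a)
l(I) = I*(1 + I) (l(I) = I*(I + 1) = I*(1 + I))
v = 47 (v = (5 - 5 - 1*2) - 1*(-49) = (5 - 5 - 2) + 49 = -2 + 49 = 47)
v*l(-21) = 47*(-21*(1 - 21)) = 47*(-21*(-20)) = 47*420 = 19740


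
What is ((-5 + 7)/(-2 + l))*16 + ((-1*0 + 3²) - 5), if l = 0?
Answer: -12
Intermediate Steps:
((-5 + 7)/(-2 + l))*16 + ((-1*0 + 3²) - 5) = ((-5 + 7)/(-2 + 0))*16 + ((-1*0 + 3²) - 5) = (2/(-2))*16 + ((0 + 9) - 5) = (2*(-½))*16 + (9 - 5) = -1*16 + 4 = -16 + 4 = -12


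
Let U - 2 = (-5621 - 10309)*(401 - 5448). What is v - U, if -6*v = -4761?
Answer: -160795837/2 ≈ -8.0398e+7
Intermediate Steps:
U = 80398712 (U = 2 + (-5621 - 10309)*(401 - 5448) = 2 - 15930*(-5047) = 2 + 80398710 = 80398712)
v = 1587/2 (v = -⅙*(-4761) = 1587/2 ≈ 793.50)
v - U = 1587/2 - 1*80398712 = 1587/2 - 80398712 = -160795837/2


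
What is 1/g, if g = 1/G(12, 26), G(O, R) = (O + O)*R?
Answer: 624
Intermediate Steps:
G(O, R) = 2*O*R (G(O, R) = (2*O)*R = 2*O*R)
g = 1/624 (g = 1/(2*12*26) = 1/624 ≈ 0.0016026)
1/g = 1/(1/624) = 624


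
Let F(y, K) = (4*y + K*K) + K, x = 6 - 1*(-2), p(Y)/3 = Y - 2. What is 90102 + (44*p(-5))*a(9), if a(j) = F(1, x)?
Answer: 19878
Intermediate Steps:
p(Y) = -6 + 3*Y (p(Y) = 3*(Y - 2) = 3*(-2 + Y) = -6 + 3*Y)
x = 8 (x = 6 + 2 = 8)
F(y, K) = K + K² + 4*y (F(y, K) = (4*y + K²) + K = (K² + 4*y) + K = K + K² + 4*y)
a(j) = 76 (a(j) = 8 + 8² + 4*1 = 8 + 64 + 4 = 76)
90102 + (44*p(-5))*a(9) = 90102 + (44*(-6 + 3*(-5)))*76 = 90102 + (44*(-6 - 15))*76 = 90102 + (44*(-21))*76 = 90102 - 924*76 = 90102 - 70224 = 19878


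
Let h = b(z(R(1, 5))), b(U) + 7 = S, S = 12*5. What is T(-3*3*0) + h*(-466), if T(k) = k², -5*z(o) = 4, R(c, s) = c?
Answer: -24698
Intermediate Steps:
S = 60
z(o) = -⅘ (z(o) = -⅕*4 = -⅘)
b(U) = 53 (b(U) = -7 + 60 = 53)
h = 53
T(-3*3*0) + h*(-466) = (-3*3*0)² + 53*(-466) = (-9*0)² - 24698 = 0² - 24698 = 0 - 24698 = -24698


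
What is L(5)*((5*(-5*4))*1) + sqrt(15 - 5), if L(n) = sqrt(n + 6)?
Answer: sqrt(10) - 100*sqrt(11) ≈ -328.50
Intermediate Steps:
L(n) = sqrt(6 + n)
L(5)*((5*(-5*4))*1) + sqrt(15 - 5) = sqrt(6 + 5)*((5*(-5*4))*1) + sqrt(15 - 5) = sqrt(11)*((5*(-20))*1) + sqrt(10) = sqrt(11)*(-100*1) + sqrt(10) = sqrt(11)*(-100) + sqrt(10) = -100*sqrt(11) + sqrt(10) = sqrt(10) - 100*sqrt(11)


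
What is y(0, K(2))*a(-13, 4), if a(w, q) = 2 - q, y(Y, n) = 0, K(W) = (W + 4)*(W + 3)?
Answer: 0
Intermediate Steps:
K(W) = (3 + W)*(4 + W) (K(W) = (4 + W)*(3 + W) = (3 + W)*(4 + W))
y(0, K(2))*a(-13, 4) = 0*(2 - 1*4) = 0*(2 - 4) = 0*(-2) = 0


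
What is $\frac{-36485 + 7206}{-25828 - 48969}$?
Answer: $\frac{29279}{74797} \approx 0.39145$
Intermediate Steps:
$\frac{-36485 + 7206}{-25828 - 48969} = - \frac{29279}{-74797} = \left(-29279\right) \left(- \frac{1}{74797}\right) = \frac{29279}{74797}$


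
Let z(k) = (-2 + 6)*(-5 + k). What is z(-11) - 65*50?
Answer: -3314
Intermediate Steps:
z(k) = -20 + 4*k (z(k) = 4*(-5 + k) = -20 + 4*k)
z(-11) - 65*50 = (-20 + 4*(-11)) - 65*50 = (-20 - 44) - 3250 = -64 - 3250 = -3314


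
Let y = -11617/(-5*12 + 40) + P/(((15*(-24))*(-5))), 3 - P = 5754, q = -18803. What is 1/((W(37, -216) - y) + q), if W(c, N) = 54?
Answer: -200/3865331 ≈ -5.1742e-5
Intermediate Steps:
P = -5751 (P = 3 - 1*5754 = 3 - 5754 = -5751)
y = 115531/200 (y = -11617/(-5*12 + 40) - 5751/((15*(-24))*(-5)) = -11617/(-60 + 40) - 5751/((-360*(-5))) = -11617/(-20) - 5751/1800 = -11617*(-1/20) - 5751*1/1800 = 11617/20 - 639/200 = 115531/200 ≈ 577.66)
1/((W(37, -216) - y) + q) = 1/((54 - 1*115531/200) - 18803) = 1/((54 - 115531/200) - 18803) = 1/(-104731/200 - 18803) = 1/(-3865331/200) = -200/3865331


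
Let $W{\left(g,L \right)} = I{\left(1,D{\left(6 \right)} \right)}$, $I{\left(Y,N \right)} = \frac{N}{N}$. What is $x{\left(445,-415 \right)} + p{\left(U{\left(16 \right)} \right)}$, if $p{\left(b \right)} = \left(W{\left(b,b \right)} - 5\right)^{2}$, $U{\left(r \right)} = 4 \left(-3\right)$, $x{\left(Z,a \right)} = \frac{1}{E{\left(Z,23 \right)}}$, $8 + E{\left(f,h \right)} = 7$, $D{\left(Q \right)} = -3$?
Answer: $15$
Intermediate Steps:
$E{\left(f,h \right)} = -1$ ($E{\left(f,h \right)} = -8 + 7 = -1$)
$I{\left(Y,N \right)} = 1$
$x{\left(Z,a \right)} = -1$ ($x{\left(Z,a \right)} = \frac{1}{-1} = -1$)
$W{\left(g,L \right)} = 1$
$U{\left(r \right)} = -12$
$p{\left(b \right)} = 16$ ($p{\left(b \right)} = \left(1 - 5\right)^{2} = \left(-4\right)^{2} = 16$)
$x{\left(445,-415 \right)} + p{\left(U{\left(16 \right)} \right)} = -1 + 16 = 15$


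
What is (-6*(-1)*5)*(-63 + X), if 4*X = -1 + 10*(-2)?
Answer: -4095/2 ≈ -2047.5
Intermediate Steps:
X = -21/4 (X = (-1 + 10*(-2))/4 = (-1 - 20)/4 = (1/4)*(-21) = -21/4 ≈ -5.2500)
(-6*(-1)*5)*(-63 + X) = (-6*(-1)*5)*(-63 - 21/4) = (6*5)*(-273/4) = 30*(-273/4) = -4095/2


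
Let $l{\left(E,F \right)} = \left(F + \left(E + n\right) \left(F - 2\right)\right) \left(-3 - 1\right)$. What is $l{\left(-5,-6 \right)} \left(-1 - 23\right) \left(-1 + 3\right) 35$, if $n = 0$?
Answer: $228480$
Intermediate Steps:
$l{\left(E,F \right)} = - 4 F - 4 E \left(-2 + F\right)$ ($l{\left(E,F \right)} = \left(F + \left(E + 0\right) \left(F - 2\right)\right) \left(-3 - 1\right) = \left(F + E \left(-2 + F\right)\right) \left(-4\right) = - 4 F - 4 E \left(-2 + F\right)$)
$l{\left(-5,-6 \right)} \left(-1 - 23\right) \left(-1 + 3\right) 35 = \left(\left(-4\right) \left(-6\right) + 8 \left(-5\right) - \left(-20\right) \left(-6\right)\right) \left(-1 - 23\right) \left(-1 + 3\right) 35 = \left(24 - 40 - 120\right) \left(\left(-24\right) 2\right) 35 = \left(-136\right) \left(-48\right) 35 = 6528 \cdot 35 = 228480$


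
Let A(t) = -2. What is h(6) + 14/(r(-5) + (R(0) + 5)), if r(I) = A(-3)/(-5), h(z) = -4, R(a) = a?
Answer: -38/27 ≈ -1.4074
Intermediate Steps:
r(I) = ⅖ (r(I) = -2/(-5) = -2*(-⅕) = ⅖)
h(6) + 14/(r(-5) + (R(0) + 5)) = -4 + 14/(⅖ + (0 + 5)) = -4 + 14/(⅖ + 5) = -4 + 14/(27/5) = -4 + 14*(5/27) = -4 + 70/27 = -38/27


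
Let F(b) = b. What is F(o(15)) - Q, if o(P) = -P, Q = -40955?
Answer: 40940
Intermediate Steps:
F(o(15)) - Q = -1*15 - 1*(-40955) = -15 + 40955 = 40940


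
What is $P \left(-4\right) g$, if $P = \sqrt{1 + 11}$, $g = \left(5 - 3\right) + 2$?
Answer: $- 32 \sqrt{3} \approx -55.426$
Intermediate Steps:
$g = 4$ ($g = 2 + 2 = 4$)
$P = 2 \sqrt{3}$ ($P = \sqrt{12} = 2 \sqrt{3} \approx 3.4641$)
$P \left(-4\right) g = 2 \sqrt{3} \left(-4\right) 4 = - 8 \sqrt{3} \cdot 4 = - 32 \sqrt{3}$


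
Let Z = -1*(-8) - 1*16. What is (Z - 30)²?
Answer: 1444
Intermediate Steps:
Z = -8 (Z = 8 - 16 = -8)
(Z - 30)² = (-8 - 30)² = (-38)² = 1444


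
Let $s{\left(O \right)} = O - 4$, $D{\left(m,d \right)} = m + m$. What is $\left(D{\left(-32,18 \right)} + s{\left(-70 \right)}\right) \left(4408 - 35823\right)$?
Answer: $4335270$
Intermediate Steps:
$D{\left(m,d \right)} = 2 m$
$s{\left(O \right)} = -4 + O$
$\left(D{\left(-32,18 \right)} + s{\left(-70 \right)}\right) \left(4408 - 35823\right) = \left(2 \left(-32\right) - 74\right) \left(4408 - 35823\right) = \left(-64 - 74\right) \left(-31415\right) = \left(-138\right) \left(-31415\right) = 4335270$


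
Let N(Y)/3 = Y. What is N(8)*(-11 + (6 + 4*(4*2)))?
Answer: 648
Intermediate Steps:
N(Y) = 3*Y
N(8)*(-11 + (6 + 4*(4*2))) = (3*8)*(-11 + (6 + 4*(4*2))) = 24*(-11 + (6 + 4*8)) = 24*(-11 + (6 + 32)) = 24*(-11 + 38) = 24*27 = 648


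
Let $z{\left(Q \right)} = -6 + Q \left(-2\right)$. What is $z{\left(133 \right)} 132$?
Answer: $-35904$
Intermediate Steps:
$z{\left(Q \right)} = -6 - 2 Q$
$z{\left(133 \right)} 132 = \left(-6 - 266\right) 132 = \left(-272\right) 132 = -35904$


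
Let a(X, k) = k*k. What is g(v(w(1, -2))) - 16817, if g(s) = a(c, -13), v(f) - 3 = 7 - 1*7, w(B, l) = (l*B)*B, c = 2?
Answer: -16648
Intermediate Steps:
w(B, l) = l*B**2 (w(B, l) = (B*l)*B = l*B**2)
v(f) = 3 (v(f) = 3 + (7 - 1*7) = 3 + (7 - 7) = 3 + 0 = 3)
a(X, k) = k**2
g(s) = 169 (g(s) = (-13)**2 = 169)
g(v(w(1, -2))) - 16817 = 169 - 16817 = -16648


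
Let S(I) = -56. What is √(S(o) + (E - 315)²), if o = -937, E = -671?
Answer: 2*√243035 ≈ 985.97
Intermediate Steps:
√(S(o) + (E - 315)²) = √(-56 + (-671 - 315)²) = √(-56 + (-986)²) = √(-56 + 972196) = √972140 = 2*√243035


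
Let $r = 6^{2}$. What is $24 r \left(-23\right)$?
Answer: $-19872$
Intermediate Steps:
$r = 36$
$24 r \left(-23\right) = 24 \cdot 36 \left(-23\right) = 864 \left(-23\right) = -19872$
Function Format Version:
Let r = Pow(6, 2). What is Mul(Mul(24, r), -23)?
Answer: -19872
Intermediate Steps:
r = 36
Mul(Mul(24, r), -23) = Mul(Mul(24, 36), -23) = Mul(864, -23) = -19872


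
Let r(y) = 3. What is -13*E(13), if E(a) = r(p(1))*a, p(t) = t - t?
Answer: -507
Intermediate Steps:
p(t) = 0
E(a) = 3*a
-13*E(13) = -39*13 = -13*39 = -507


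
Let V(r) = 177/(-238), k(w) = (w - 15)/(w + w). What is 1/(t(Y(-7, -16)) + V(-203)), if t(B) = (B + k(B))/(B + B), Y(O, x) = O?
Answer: -1666/593 ≈ -2.8094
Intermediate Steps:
k(w) = (-15 + w)/(2*w) (k(w) = (-15 + w)/((2*w)) = (-15 + w)*(1/(2*w)) = (-15 + w)/(2*w))
V(r) = -177/238 (V(r) = 177*(-1/238) = -177/238)
t(B) = (B + (-15 + B)/(2*B))/(2*B) (t(B) = (B + (-15 + B)/(2*B))/(B + B) = (B + (-15 + B)/(2*B))/((2*B)) = (B + (-15 + B)/(2*B))*(1/(2*B)) = (B + (-15 + B)/(2*B))/(2*B))
1/(t(Y(-7, -16)) + V(-203)) = 1/((¼)*(-15 - 7 + 2*(-7)²)/(-7)² - 177/238) = 1/((¼)*(1/49)*(-15 - 7 + 2*49) - 177/238) = 1/((¼)*(1/49)*(-15 - 7 + 98) - 177/238) = 1/((¼)*(1/49)*76 - 177/238) = 1/(19/49 - 177/238) = 1/(-593/1666) = -1666/593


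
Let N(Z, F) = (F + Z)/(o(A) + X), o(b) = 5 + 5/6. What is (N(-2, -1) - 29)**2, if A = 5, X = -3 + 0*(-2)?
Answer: 261121/289 ≈ 903.53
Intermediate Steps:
X = -3 (X = -3 + 0 = -3)
o(b) = 35/6 (o(b) = 5 + 5*(1/6) = 5 + 5/6 = 35/6)
N(Z, F) = 6*F/17 + 6*Z/17 (N(Z, F) = (F + Z)/(35/6 - 3) = (F + Z)/(17/6) = (F + Z)*(6/17) = 6*F/17 + 6*Z/17)
(N(-2, -1) - 29)**2 = (((6/17)*(-1) + (6/17)*(-2)) - 29)**2 = ((-6/17 - 12/17) - 29)**2 = (-18/17 - 29)**2 = (-511/17)**2 = 261121/289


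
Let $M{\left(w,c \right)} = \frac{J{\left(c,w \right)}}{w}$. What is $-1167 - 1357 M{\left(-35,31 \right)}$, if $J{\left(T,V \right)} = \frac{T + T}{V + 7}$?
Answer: $- \frac{613897}{490} \approx -1252.9$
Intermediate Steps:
$J{\left(T,V \right)} = \frac{2 T}{7 + V}$
$M{\left(w,c \right)} = \frac{2 c}{w \left(7 + w\right)}$ ($M{\left(w,c \right)} = \frac{2 c \frac{1}{7 + w}}{w} = \frac{2 c}{w \left(7 + w\right)}$)
$-1167 - 1357 M{\left(-35,31 \right)} = -1167 - 1357 \cdot 2 \cdot 31 \frac{1}{-35} \frac{1}{7 - 35} = -1167 - 1357 \cdot 2 \cdot 31 \left(- \frac{1}{35}\right) \frac{1}{-28} = -1167 - 1357 \cdot 2 \cdot 31 \left(- \frac{1}{35}\right) \left(- \frac{1}{28}\right) = -1167 - \frac{42067}{490} = - \frac{613897}{490}$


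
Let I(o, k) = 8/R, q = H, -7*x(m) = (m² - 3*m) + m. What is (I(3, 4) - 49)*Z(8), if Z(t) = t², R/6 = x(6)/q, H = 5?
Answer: -29344/9 ≈ -3260.4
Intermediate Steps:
x(m) = -m²/7 + 2*m/7 (x(m) = -((m² - 3*m) + m)/7 = -(m² - 2*m)/7 = -m²/7 + 2*m/7)
q = 5
R = -144/35 (R = 6*(((⅐)*6*(2 - 1*6))/5) = 6*(((⅐)*6*(2 - 6))*(⅕)) = 6*(((⅐)*6*(-4))*(⅕)) = 6*(-24/7*⅕) = 6*(-24/35) = -144/35 ≈ -4.1143)
I(o, k) = -35/18 (I(o, k) = 8/(-144/35) = 8*(-35/144) = -35/18)
(I(3, 4) - 49)*Z(8) = (-35/18 - 49)*8² = -917/18*64 = -29344/9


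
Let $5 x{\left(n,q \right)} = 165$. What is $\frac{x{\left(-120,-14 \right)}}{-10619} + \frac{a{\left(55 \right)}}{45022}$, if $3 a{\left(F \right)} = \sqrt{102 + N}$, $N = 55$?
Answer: $- \frac{33}{10619} + \frac{\sqrt{157}}{135066} \approx -0.0030149$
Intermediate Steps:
$x{\left(n,q \right)} = 33$ ($x{\left(n,q \right)} = \frac{1}{5} \cdot 165 = 33$)
$a{\left(F \right)} = \frac{\sqrt{157}}{3}$ ($a{\left(F \right)} = \frac{\sqrt{102 + 55}}{3} = \frac{\sqrt{157}}{3}$)
$\frac{x{\left(-120,-14 \right)}}{-10619} + \frac{a{\left(55 \right)}}{45022} = \frac{33}{-10619} + \frac{\frac{1}{3} \sqrt{157}}{45022} = 33 \left(- \frac{1}{10619}\right) + \frac{\sqrt{157}}{3} \cdot \frac{1}{45022} = - \frac{33}{10619} + \frac{\sqrt{157}}{135066}$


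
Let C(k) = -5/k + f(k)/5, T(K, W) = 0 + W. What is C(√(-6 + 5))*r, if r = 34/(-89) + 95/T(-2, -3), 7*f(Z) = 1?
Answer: -8557/9345 - 42785*I/267 ≈ -0.91568 - 160.24*I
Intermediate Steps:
f(Z) = ⅐ (f(Z) = (⅐)*1 = ⅐)
T(K, W) = W
r = -8557/267 (r = 34/(-89) + 95/(-3) = 34*(-1/89) + 95*(-⅓) = -34/89 - 95/3 = -8557/267 ≈ -32.049)
C(k) = 1/35 - 5/k (C(k) = -5/k + (⅐)/5 = -5/k + (⅐)*(⅕) = -5/k + 1/35 = 1/35 - 5/k)
C(√(-6 + 5))*r = ((-175 + √(-6 + 5))/(35*(√(-6 + 5))))*(-8557/267) = ((-175 + √(-1))/(35*(√(-1))))*(-8557/267) = ((-175 + I)/(35*I))*(-8557/267) = ((-I)*(-175 + I)/35)*(-8557/267) = -I*(-175 + I)/35*(-8557/267) = 8557*I*(-175 + I)/9345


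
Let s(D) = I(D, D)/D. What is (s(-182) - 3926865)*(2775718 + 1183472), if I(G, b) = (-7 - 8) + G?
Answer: -1414795232200635/91 ≈ -1.5547e+13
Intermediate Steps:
I(G, b) = -15 + G
s(D) = (-15 + D)/D
(s(-182) - 3926865)*(2775718 + 1183472) = ((-15 - 182)/(-182) - 3926865)*(2775718 + 1183472) = (-1/182*(-197) - 3926865)*3959190 = (197/182 - 3926865)*3959190 = -714689233/182*3959190 = -1414795232200635/91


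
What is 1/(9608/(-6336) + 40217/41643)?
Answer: -3664584/2017931 ≈ -1.8160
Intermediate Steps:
1/(9608/(-6336) + 40217/41643) = 1/(9608*(-1/6336) + 40217*(1/41643)) = 1/(-1201/792 + 40217/41643) = 1/(-2017931/3664584) = -3664584/2017931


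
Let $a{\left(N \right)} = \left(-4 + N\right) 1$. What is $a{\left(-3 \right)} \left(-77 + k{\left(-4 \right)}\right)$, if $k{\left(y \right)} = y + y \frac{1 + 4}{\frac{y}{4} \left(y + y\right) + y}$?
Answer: $602$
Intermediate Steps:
$a{\left(N \right)} = -4 + N$
$k{\left(y \right)} = y + \frac{5 y}{y + \frac{y^{2}}{2}}$ ($k{\left(y \right)} = y + y \frac{5}{y \frac{1}{4} \cdot 2 y + y} = y + y \frac{5}{\frac{y}{4} \cdot 2 y + y} = y + y \frac{5}{\frac{y^{2}}{2} + y} = y + y \frac{5}{y + \frac{y^{2}}{2}} = y + \frac{5 y}{y + \frac{y^{2}}{2}}$)
$a{\left(-3 \right)} \left(-77 + k{\left(-4 \right)}\right) = \left(-4 - 3\right) \left(-77 + \frac{10 + \left(-4\right)^{2} + 2 \left(-4\right)}{2 - 4}\right) = - 7 \left(-77 + \frac{10 + 16 - 8}{-2}\right) = - 7 \left(-77 - 9\right) = \left(-7\right) \left(-86\right) = 602$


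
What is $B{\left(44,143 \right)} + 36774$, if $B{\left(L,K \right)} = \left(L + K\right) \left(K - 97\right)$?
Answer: $45376$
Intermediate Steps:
$B{\left(L,K \right)} = \left(-97 + K\right) \left(K + L\right)$ ($B{\left(L,K \right)} = \left(K + L\right) \left(-97 + K\right) = \left(-97 + K\right) \left(K + L\right)$)
$B{\left(44,143 \right)} + 36774 = \left(143^{2} - 13871 - 4268 + 143 \cdot 44\right) + 36774 = \left(20449 - 13871 - 4268 + 6292\right) + 36774 = 8602 + 36774 = 45376$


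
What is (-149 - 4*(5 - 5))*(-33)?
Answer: 4917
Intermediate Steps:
(-149 - 4*(5 - 5))*(-33) = (-149 - 4*0)*(-33) = (-149 + 0)*(-33) = -149*(-33) = 4917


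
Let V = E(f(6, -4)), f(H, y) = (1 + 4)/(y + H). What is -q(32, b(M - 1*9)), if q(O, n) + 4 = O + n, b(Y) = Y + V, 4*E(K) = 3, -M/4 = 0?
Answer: -79/4 ≈ -19.750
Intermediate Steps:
M = 0 (M = -4*0 = 0)
f(H, y) = 5/(H + y)
E(K) = ¾ (E(K) = (¼)*3 = ¾)
V = ¾ ≈ 0.75000
b(Y) = ¾ + Y (b(Y) = Y + ¾ = ¾ + Y)
q(O, n) = -4 + O + n (q(O, n) = -4 + (O + n) = -4 + O + n)
-q(32, b(M - 1*9)) = -(-4 + 32 + (¾ + (0 - 1*9))) = -(-4 + 32 + (¾ + (0 - 9))) = -(-4 + 32 + (¾ - 9)) = -(-4 + 32 - 33/4) = -1*79/4 = -79/4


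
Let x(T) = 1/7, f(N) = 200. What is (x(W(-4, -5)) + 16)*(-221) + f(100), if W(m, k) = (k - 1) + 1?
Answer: -23573/7 ≈ -3367.6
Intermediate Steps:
W(m, k) = k (W(m, k) = (-1 + k) + 1 = k)
x(T) = ⅐
(x(W(-4, -5)) + 16)*(-221) + f(100) = (⅐ + 16)*(-221) + 200 = (113/7)*(-221) + 200 = -24973/7 + 200 = -23573/7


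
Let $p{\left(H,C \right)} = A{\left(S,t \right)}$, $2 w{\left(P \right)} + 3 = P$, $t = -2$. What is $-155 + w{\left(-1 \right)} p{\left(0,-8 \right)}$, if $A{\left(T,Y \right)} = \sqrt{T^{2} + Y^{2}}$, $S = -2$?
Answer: $-155 - 4 \sqrt{2} \approx -160.66$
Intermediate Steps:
$w{\left(P \right)} = - \frac{3}{2} + \frac{P}{2}$
$p{\left(H,C \right)} = 2 \sqrt{2}$ ($p{\left(H,C \right)} = \sqrt{\left(-2\right)^{2} + \left(-2\right)^{2}} = \sqrt{4 + 4} = \sqrt{8} = 2 \sqrt{2}$)
$-155 + w{\left(-1 \right)} p{\left(0,-8 \right)} = -155 + \left(- \frac{3}{2} + \frac{1}{2} \left(-1\right)\right) 2 \sqrt{2} = -155 + \left(- \frac{3}{2} - \frac{1}{2}\right) 2 \sqrt{2} = -155 - 2 \cdot 2 \sqrt{2} = -155 - 4 \sqrt{2}$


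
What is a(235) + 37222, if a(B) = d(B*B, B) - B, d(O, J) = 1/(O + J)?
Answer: 2051299021/55460 ≈ 36987.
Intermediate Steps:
d(O, J) = 1/(J + O)
a(B) = 1/(B + B²) - B (a(B) = 1/(B + B*B) - B = 1/(B + B²) - B)
a(235) + 37222 = (1/(235 + 235²) - 1*235) + 37222 = (1/(235 + 55225) - 235) + 37222 = (1/55460 - 235) + 37222 = -13033099/55460 + 37222 = 2051299021/55460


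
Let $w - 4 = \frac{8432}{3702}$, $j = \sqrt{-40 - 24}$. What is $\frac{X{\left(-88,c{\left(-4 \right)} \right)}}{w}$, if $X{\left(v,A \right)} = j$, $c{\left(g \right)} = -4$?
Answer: $\frac{3702 i}{2905} \approx 1.2744 i$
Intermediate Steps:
$j = 8 i$ ($j = \sqrt{-64} = 8 i \approx 8.0 i$)
$X{\left(v,A \right)} = 8 i$
$w = \frac{11620}{1851}$ ($w = 4 + \frac{8432}{3702} = 4 + 8432 \cdot \frac{1}{3702} = 4 + \frac{4216}{1851} = \frac{11620}{1851} \approx 6.2777$)
$\frac{X{\left(-88,c{\left(-4 \right)} \right)}}{w} = \frac{8 i}{\frac{11620}{1851}} = 8 i \frac{1851}{11620} = \frac{3702 i}{2905}$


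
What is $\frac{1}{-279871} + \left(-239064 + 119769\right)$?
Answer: $- \frac{33387210946}{279871} \approx -1.193 \cdot 10^{5}$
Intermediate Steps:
$\frac{1}{-279871} + \left(-239064 + 119769\right) = - \frac{1}{279871} - 119295 = - \frac{33387210946}{279871}$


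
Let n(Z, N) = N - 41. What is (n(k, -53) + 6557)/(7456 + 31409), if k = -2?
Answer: 6463/38865 ≈ 0.16629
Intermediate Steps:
n(Z, N) = -41 + N
(n(k, -53) + 6557)/(7456 + 31409) = ((-41 - 53) + 6557)/(7456 + 31409) = (-94 + 6557)/38865 = 6463*(1/38865) = 6463/38865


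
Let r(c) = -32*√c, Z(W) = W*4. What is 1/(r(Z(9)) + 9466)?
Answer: 1/9274 ≈ 0.00010783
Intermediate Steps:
Z(W) = 4*W
1/(r(Z(9)) + 9466) = 1/(-32*√(4*9) + 9466) = 1/(-32*√36 + 9466) = 1/(-32*6 + 9466) = 1/(-192 + 9466) = 1/9274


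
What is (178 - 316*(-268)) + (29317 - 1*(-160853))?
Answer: 275036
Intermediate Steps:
(178 - 316*(-268)) + (29317 - 1*(-160853)) = (178 + 84688) + (29317 + 160853) = 84866 + 190170 = 275036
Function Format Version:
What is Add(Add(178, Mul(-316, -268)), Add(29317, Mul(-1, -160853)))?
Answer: 275036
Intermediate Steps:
Add(Add(178, Mul(-316, -268)), Add(29317, Mul(-1, -160853))) = Add(Add(178, 84688), Add(29317, 160853)) = Add(84866, 190170) = 275036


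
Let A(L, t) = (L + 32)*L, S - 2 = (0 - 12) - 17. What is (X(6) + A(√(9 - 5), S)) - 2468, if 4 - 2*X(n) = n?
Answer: -2401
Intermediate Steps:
X(n) = 2 - n/2
S = -27 (S = 2 + ((0 - 12) - 17) = 2 + (-12 - 17) = 2 - 29 = -27)
A(L, t) = L*(32 + L) (A(L, t) = (32 + L)*L = L*(32 + L))
(X(6) + A(√(9 - 5), S)) - 2468 = ((2 - ½*6) + √(9 - 5)*(32 + √(9 - 5))) - 2468 = ((2 - 3) + √4*(32 + √4)) - 2468 = (-1 + 2*(32 + 2)) - 2468 = (-1 + 2*34) - 2468 = (-1 + 68) - 2468 = 67 - 2468 = -2401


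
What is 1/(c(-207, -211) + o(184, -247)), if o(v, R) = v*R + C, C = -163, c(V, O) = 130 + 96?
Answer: -1/45385 ≈ -2.2034e-5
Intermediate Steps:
c(V, O) = 226
o(v, R) = -163 + R*v (o(v, R) = v*R - 163 = R*v - 163 = -163 + R*v)
1/(c(-207, -211) + o(184, -247)) = 1/(226 + (-163 - 247*184)) = 1/(226 + (-163 - 45448)) = 1/(226 - 45611) = 1/(-45385) = -1/45385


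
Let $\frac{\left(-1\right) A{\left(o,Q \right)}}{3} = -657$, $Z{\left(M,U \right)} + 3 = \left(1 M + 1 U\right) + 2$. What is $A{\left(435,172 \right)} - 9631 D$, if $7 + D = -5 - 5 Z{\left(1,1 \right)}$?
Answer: $165698$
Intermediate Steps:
$Z{\left(M,U \right)} = -1 + M + U$ ($Z{\left(M,U \right)} = -3 + \left(\left(1 M + 1 U\right) + 2\right) = -3 + \left(\left(M + U\right) + 2\right) = -3 + \left(2 + M + U\right) = -1 + M + U$)
$A{\left(o,Q \right)} = 1971$ ($A{\left(o,Q \right)} = \left(-3\right) \left(-657\right) = 1971$)
$D = -17$ ($D = -7 - \left(5 + 5 \left(-1 + 1 + 1\right)\right) = -7 - 10 = -17$)
$A{\left(435,172 \right)} - 9631 D = 1971 - 9631 \left(-17\right) = 1971 - -163727 = 1971 + 163727 = 165698$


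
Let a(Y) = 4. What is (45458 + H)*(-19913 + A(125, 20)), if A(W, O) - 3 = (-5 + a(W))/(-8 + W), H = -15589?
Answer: -69578969299/117 ≈ -5.9469e+8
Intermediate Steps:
A(W, O) = 3 - 1/(-8 + W) (A(W, O) = 3 + (-5 + 4)/(-8 + W) = 3 - 1/(-8 + W))
(45458 + H)*(-19913 + A(125, 20)) = (45458 - 15589)*(-19913 + (-25 + 3*125)/(-8 + 125)) = 29869*(-19913 + (-25 + 375)/117) = 29869*(-19913 + (1/117)*350) = 29869*(-19913 + 350/117) = 29869*(-2329471/117) = -69578969299/117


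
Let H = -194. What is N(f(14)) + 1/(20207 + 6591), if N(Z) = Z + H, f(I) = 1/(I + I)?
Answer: -72769955/375172 ≈ -193.96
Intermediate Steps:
f(I) = 1/(2*I)
N(Z) = -194 + Z (N(Z) = Z - 194 = -194 + Z)
N(f(14)) + 1/(20207 + 6591) = (-194 + (1/2)/14) + 1/(20207 + 6591) = (-194 + (1/2)*(1/14)) + 1/26798 = (-194 + 1/28) + 1/26798 = -5431/28 + 1/26798 = -72769955/375172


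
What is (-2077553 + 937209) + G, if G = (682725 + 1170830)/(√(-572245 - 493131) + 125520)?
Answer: -1122963144120209/984770986 - 24096215*I*√394/3939083944 ≈ -1.1403e+6 - 0.12142*I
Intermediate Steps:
G = 1853555/(125520 + 52*I*√394) (G = 1853555/(√(-1065376) + 125520) = 1853555/(52*I*√394 + 125520) = 1853555/(125520 + 52*I*√394) ≈ 14.766 - 0.12142*I)
(-2077553 + 937209) + G = (-2077553 + 937209) + (14541138975/984770986 - 24096215*I*√394/3939083944) = -1140344 + (14541138975/984770986 - 24096215*I*√394/3939083944) = -1122963144120209/984770986 - 24096215*I*√394/3939083944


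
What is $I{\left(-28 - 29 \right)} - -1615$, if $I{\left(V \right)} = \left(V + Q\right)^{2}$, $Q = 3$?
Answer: $4531$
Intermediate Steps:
$I{\left(V \right)} = \left(3 + V\right)^{2}$ ($I{\left(V \right)} = \left(V + 3\right)^{2} = \left(3 + V\right)^{2}$)
$I{\left(-28 - 29 \right)} - -1615 = \left(3 - 57\right)^{2} - -1615 = \left(3 - 57\right)^{2} + 1615 = \left(-54\right)^{2} + 1615 = 2916 + 1615 = 4531$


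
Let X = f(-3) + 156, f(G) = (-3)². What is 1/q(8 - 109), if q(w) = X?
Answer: 1/165 ≈ 0.0060606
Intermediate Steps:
f(G) = 9
X = 165 (X = 9 + 156 = 165)
q(w) = 165
1/q(8 - 109) = 1/165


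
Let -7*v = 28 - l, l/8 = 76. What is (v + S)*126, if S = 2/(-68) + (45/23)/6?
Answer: 4096656/391 ≈ 10477.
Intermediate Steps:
l = 608 (l = 8*76 = 608)
S = 116/391 (S = 2*(-1/68) + (45*(1/23))*(⅙) = -1/34 + (45/23)*(⅙) = -1/34 + 15/46 = 116/391 ≈ 0.29668)
v = 580/7 (v = -(28 - 1*608)/7 = -(28 - 608)/7 = -⅐*(-580) = 580/7 ≈ 82.857)
(v + S)*126 = (580/7 + 116/391)*126 = (227592/2737)*126 = 4096656/391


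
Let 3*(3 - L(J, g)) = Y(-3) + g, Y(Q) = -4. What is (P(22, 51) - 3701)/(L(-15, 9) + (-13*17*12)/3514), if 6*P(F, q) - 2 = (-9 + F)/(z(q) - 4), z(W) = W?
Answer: -73342451/11468 ≈ -6395.4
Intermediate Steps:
P(F, q) = 1/3 + (-9 + F)/(6*(-4 + q)) (P(F, q) = 1/3 + ((-9 + F)/(q - 4))/6 = 1/3 + ((-9 + F)/(-4 + q))/6 = 1/3 + (-9 + F)/(6*(-4 + q)))
L(J, g) = 13/3 - g/3 (L(J, g) = 3 - (-4 + g)/3 = 3 + (4/3 - g/3) = 13/3 - g/3)
(P(22, 51) - 3701)/(L(-15, 9) + (-13*17*12)/3514) = ((-17 + 22 + 2*51)/(6*(-4 + 51)) - 3701)/((13/3 - 1/3*9) + (-13*17*12)/3514) = ((1/6)*(-17 + 22 + 102)/47 - 3701)/((13/3 - 3) - 221*12*(1/3514)) = ((1/6)*(1/47)*107 - 3701)/(4/3 - 2652*1/3514) = (107/282 - 3701)/(4/3 - 1326/1757) = -1043575/(282*3050/5271) = -1043575/282*5271/3050 = -73342451/11468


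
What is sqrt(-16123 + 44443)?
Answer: 4*sqrt(1770) ≈ 168.29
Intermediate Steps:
sqrt(-16123 + 44443) = sqrt(28320) = 4*sqrt(1770)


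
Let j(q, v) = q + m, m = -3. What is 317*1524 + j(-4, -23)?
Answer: 483101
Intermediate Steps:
j(q, v) = -3 + q (j(q, v) = q - 3 = -3 + q)
317*1524 + j(-4, -23) = 317*1524 + (-3 - 4) = 483108 - 7 = 483101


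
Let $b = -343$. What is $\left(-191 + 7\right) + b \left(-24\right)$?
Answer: $8048$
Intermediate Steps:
$\left(-191 + 7\right) + b \left(-24\right) = \left(-191 + 7\right) - -8232 = -184 + 8232 = 8048$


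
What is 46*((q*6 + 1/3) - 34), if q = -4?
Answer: -7958/3 ≈ -2652.7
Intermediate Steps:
46*((q*6 + 1/3) - 34) = 46*((-4*6 + 1/3) - 34) = 46*((-24 + 1*(1/3)) - 34) = 46*((-24 + 1/3) - 34) = 46*(-71/3 - 34) = 46*(-173/3) = -7958/3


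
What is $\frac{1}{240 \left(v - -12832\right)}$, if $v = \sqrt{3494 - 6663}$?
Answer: $\frac{802}{2469950895} - \frac{i \sqrt{3169}}{39519214320} \approx 3.247 \cdot 10^{-7} - 1.4245 \cdot 10^{-9} i$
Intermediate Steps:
$v = i \sqrt{3169}$ ($v = \sqrt{-3169} = i \sqrt{3169} \approx 56.294 i$)
$\frac{1}{240 \left(v - -12832\right)} = \frac{1}{240 \left(i \sqrt{3169} - -12832\right)} = \frac{1}{240 \left(i \sqrt{3169} + 12832\right)} = \frac{1}{240 \left(12832 + i \sqrt{3169}\right)} = \frac{1}{3079680 + 240 i \sqrt{3169}}$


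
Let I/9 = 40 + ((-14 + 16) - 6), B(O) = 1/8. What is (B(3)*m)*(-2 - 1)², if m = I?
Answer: 729/2 ≈ 364.50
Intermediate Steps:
B(O) = ⅛
I = 324 (I = 9*(40 + ((-14 + 16) - 6)) = 9*(40 + (2 - 6)) = 9*(40 - 4) = 9*36 = 324)
m = 324
(B(3)*m)*(-2 - 1)² = ((⅛)*324)*(-2 - 1)² = (81/2)*(-3)² = (81/2)*9 = 729/2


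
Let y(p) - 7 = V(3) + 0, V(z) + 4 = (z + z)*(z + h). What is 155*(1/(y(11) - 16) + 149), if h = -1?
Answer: 22940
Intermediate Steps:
V(z) = -4 + 2*z*(-1 + z) (V(z) = -4 + (z + z)*(z - 1) = -4 + (2*z)*(-1 + z) = -4 + 2*z*(-1 + z))
y(p) = 15 (y(p) = 7 + ((-4 - 2*3 + 2*3²) + 0) = 7 + ((-4 - 6 + 2*9) + 0) = 7 + ((-4 - 6 + 18) + 0) = 7 + (8 + 0) = 7 + 8 = 15)
155*(1/(y(11) - 16) + 149) = 155*(1/(15 - 16) + 149) = 155*(1/(-1) + 149) = 155*(-1 + 149) = 155*148 = 22940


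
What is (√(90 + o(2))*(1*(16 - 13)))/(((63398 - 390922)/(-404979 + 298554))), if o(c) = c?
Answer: 319275*√23/163762 ≈ 9.3501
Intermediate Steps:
(√(90 + o(2))*(1*(16 - 13)))/(((63398 - 390922)/(-404979 + 298554))) = (√(90 + 2)*(1*(16 - 13)))/(((63398 - 390922)/(-404979 + 298554))) = (√92*(1*3))/((-327524/(-106425))) = ((2*√23)*3)/((-327524*(-1/106425))) = (6*√23)/(327524/106425) = (6*√23)*(106425/327524) = 319275*√23/163762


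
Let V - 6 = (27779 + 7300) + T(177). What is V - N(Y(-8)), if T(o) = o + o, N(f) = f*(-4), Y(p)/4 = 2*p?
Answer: 35183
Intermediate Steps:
Y(p) = 8*p (Y(p) = 4*(2*p) = 8*p)
N(f) = -4*f
T(o) = 2*o
V = 35439 (V = 6 + ((27779 + 7300) + 2*177) = 6 + (35079 + 354) = 6 + 35433 = 35439)
V - N(Y(-8)) = 35439 - (-4)*8*(-8) = 35439 - (-4)*(-64) = 35439 - 1*256 = 35439 - 256 = 35183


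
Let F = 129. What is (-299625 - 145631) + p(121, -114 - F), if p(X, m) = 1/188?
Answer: -83708127/188 ≈ -4.4526e+5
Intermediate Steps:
p(X, m) = 1/188
(-299625 - 145631) + p(121, -114 - F) = (-299625 - 145631) + 1/188 = -445256 + 1/188 = -83708127/188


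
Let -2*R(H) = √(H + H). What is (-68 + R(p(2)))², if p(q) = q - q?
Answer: 4624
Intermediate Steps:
p(q) = 0
R(H) = -√2*√H/2 (R(H) = -√(H + H)/2 = -√2*√H/2)
(-68 + R(p(2)))² = (-68 - √2*√0/2)² = (-68 - ½*√2*0)² = (-68 + 0)² = (-68)² = 4624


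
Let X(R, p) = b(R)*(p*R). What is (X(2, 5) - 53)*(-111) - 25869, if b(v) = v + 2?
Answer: -24426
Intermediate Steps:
b(v) = 2 + v
X(R, p) = R*p*(2 + R) (X(R, p) = (2 + R)*(p*R) = (2 + R)*(R*p) = R*p*(2 + R))
(X(2, 5) - 53)*(-111) - 25869 = (2*5*(2 + 2) - 53)*(-111) - 25869 = (2*5*4 - 53)*(-111) - 25869 = (40 - 53)*(-111) - 25869 = -13*(-111) - 25869 = 1443 - 25869 = -24426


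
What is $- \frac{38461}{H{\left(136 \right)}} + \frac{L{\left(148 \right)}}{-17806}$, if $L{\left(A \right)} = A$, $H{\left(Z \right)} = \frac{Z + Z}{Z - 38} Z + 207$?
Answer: $- \frac{16780615153}{254973017} \approx -65.813$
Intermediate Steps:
$H{\left(Z \right)} = 207 + \frac{2 Z^{2}}{-38 + Z}$ ($H{\left(Z \right)} = \frac{2 Z}{-38 + Z} Z + 207 = \frac{2 Z^{2}}{-38 + Z} + 207 = 207 + \frac{2 Z^{2}}{-38 + Z}$)
$- \frac{38461}{H{\left(136 \right)}} + \frac{L{\left(148 \right)}}{-17806} = - \frac{38461}{\frac{1}{-38 + 136} \left(-7866 + 2 \cdot 136^{2} + 207 \cdot 136\right)} + \frac{148}{-17806} = - \frac{38461}{\frac{1}{98} \left(-7866 + 2 \cdot 18496 + 28152\right)} + 148 \left(- \frac{1}{17806}\right) = - \frac{38461}{\frac{1}{98} \left(-7866 + 36992 + 28152\right)} - \frac{74}{8903} = - \frac{38461}{\frac{1}{98} \cdot 57278} - \frac{74}{8903} = - \frac{38461}{\frac{28639}{49}} - \frac{74}{8903} = \left(-38461\right) \frac{49}{28639} - \frac{74}{8903} = - \frac{1884589}{28639} - \frac{74}{8903} = - \frac{16780615153}{254973017}$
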